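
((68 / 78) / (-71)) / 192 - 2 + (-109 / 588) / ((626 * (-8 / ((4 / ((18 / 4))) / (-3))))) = -73387717373 / 36692484192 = -2.00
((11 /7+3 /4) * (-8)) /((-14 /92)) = 5980 /49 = 122.04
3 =3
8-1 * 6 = 2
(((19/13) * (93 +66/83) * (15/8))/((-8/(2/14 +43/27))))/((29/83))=-3369175/21112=-159.59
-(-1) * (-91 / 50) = -91 / 50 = -1.82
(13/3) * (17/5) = 221/15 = 14.73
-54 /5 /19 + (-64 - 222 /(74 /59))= -22949 /95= -241.57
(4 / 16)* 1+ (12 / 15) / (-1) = -0.55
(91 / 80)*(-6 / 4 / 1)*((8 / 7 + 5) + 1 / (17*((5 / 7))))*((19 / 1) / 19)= -18057 / 1700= -10.62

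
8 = 8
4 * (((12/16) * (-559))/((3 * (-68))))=559/68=8.22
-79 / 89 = -0.89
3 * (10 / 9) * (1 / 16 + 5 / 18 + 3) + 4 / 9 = 2501 / 216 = 11.58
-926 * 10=-9260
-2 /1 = -2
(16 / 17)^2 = 256 / 289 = 0.89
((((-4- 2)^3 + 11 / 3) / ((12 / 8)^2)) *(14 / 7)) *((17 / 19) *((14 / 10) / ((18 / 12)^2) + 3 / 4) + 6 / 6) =-510874 / 1215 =-420.47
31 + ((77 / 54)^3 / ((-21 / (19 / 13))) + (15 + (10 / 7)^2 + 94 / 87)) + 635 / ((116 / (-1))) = 379125790637 / 8726497416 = 43.45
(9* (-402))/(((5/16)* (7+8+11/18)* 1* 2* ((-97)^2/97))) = -520992/136285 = -3.82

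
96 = 96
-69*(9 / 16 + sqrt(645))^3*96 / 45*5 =-3803349*sqrt(645) / 8-102556287 / 128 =-12875356.59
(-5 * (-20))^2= 10000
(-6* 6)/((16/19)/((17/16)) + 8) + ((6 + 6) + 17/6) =11437/1065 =10.74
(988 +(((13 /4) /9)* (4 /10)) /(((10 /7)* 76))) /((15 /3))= 67579291 /342000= 197.60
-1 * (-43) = 43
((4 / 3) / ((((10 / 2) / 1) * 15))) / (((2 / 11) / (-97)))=-2134 / 225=-9.48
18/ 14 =9/ 7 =1.29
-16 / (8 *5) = -2 / 5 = -0.40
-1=-1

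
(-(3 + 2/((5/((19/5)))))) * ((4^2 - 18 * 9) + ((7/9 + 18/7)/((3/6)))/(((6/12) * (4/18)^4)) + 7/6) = -50769883/2100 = -24176.13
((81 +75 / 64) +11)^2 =35557369 / 4096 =8681.00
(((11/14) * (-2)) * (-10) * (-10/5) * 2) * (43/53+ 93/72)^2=-393559375/1415736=-277.99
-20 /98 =-10 /49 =-0.20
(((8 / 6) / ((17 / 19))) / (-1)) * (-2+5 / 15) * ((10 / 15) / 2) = 380 / 459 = 0.83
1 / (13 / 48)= 48 / 13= 3.69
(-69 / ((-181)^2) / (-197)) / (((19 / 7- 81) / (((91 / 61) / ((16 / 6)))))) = -0.00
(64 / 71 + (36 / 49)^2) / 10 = 24568 / 170471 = 0.14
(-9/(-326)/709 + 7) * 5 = 8089735/231134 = 35.00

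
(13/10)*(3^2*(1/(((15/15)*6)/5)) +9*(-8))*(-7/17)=11739/340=34.53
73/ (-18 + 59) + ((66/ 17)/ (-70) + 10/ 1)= 286032/ 24395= 11.73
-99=-99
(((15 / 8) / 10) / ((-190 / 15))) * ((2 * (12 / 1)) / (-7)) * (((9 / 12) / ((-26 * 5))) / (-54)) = 3 / 553280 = 0.00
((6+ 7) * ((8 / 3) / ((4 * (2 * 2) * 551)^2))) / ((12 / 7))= 91 / 349748352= 0.00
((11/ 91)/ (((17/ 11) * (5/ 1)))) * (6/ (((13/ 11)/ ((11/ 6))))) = 14641/ 100555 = 0.15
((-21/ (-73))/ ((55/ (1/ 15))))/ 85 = 7/ 1706375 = 0.00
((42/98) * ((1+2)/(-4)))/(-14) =9/392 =0.02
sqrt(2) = 1.41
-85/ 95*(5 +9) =-238/ 19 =-12.53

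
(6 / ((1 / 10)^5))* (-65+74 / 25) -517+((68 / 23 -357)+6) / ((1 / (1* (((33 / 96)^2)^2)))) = -897753025370421 / 24117248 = -37224521.86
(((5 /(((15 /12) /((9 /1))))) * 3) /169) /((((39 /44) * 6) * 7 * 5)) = 264 /76895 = 0.00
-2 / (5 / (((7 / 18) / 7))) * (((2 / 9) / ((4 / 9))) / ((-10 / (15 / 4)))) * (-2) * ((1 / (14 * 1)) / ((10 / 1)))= -0.00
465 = 465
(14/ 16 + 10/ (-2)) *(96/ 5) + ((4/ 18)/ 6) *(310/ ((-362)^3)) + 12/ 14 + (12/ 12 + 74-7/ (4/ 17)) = -185439309214/ 5603605245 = -33.09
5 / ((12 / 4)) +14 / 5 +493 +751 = 18727 / 15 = 1248.47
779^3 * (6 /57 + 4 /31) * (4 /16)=1716753189 /62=27689567.56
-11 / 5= -2.20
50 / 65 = 10 / 13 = 0.77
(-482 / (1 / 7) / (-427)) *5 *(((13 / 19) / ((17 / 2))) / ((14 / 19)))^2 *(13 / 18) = 0.34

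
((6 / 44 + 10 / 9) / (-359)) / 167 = -247 / 11870694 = -0.00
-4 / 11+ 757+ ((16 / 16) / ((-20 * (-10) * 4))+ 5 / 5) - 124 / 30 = 753.50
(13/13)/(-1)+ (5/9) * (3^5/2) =133/2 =66.50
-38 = -38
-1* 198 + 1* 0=-198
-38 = -38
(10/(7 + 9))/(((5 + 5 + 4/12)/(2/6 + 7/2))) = 0.23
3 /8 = 0.38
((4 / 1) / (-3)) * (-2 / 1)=8 / 3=2.67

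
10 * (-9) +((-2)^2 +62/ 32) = -1345/ 16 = -84.06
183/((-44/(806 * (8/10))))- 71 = -151403/55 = -2752.78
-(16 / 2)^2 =-64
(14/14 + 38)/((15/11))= 143/5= 28.60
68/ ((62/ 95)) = 3230/ 31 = 104.19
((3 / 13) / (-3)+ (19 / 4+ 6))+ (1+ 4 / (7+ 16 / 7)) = 3147 / 260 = 12.10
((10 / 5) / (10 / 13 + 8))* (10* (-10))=-1300 / 57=-22.81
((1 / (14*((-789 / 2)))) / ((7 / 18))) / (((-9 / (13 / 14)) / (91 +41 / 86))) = 102271 / 23273922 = 0.00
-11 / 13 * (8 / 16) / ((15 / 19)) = -209 / 390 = -0.54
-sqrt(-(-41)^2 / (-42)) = -41 * sqrt(42) / 42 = -6.33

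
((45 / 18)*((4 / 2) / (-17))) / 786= -5 / 13362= -0.00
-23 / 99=-0.23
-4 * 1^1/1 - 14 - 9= -27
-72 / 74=-36 / 37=-0.97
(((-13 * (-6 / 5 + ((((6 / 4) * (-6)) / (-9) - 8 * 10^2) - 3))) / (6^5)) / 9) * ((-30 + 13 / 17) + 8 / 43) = -13857961 / 3197394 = -4.33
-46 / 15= -3.07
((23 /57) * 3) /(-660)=-23 /12540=-0.00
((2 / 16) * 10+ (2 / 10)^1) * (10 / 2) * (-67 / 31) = -1943 / 124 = -15.67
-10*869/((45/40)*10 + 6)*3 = -34760/23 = -1511.30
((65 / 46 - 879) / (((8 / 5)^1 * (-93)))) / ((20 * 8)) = 40369 / 1095168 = 0.04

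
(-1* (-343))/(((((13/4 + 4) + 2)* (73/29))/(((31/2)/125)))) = 616714/337625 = 1.83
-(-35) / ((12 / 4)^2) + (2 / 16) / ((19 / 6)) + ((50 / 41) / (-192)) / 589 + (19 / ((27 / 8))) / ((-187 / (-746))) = 102952981357 / 3901705632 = 26.39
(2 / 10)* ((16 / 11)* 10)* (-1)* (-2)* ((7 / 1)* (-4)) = -1792 / 11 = -162.91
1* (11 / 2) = 11 / 2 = 5.50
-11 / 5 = -2.20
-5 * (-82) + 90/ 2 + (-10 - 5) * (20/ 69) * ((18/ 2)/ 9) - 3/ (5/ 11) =51066/ 115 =444.05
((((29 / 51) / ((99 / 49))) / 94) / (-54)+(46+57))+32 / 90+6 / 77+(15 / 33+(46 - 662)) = -459367227703 / 897005340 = -512.11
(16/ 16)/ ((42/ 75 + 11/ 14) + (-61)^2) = 350/ 1302821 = 0.00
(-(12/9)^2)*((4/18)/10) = -16/405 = -0.04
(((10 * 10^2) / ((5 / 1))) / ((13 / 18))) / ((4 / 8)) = 7200 / 13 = 553.85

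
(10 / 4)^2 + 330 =1345 / 4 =336.25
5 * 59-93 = 202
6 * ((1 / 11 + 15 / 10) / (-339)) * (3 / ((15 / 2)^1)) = -14 / 1243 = -0.01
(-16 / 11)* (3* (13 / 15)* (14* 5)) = -2912 / 11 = -264.73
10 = 10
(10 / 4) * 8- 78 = -58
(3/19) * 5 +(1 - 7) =-5.21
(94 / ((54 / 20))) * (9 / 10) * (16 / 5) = 1504 / 15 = 100.27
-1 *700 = -700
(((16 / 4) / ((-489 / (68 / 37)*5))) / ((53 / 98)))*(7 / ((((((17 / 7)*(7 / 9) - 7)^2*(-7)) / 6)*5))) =1079568 / 4227278675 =0.00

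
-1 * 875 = -875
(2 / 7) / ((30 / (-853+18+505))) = -22 / 7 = -3.14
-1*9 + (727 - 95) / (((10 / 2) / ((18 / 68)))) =2079 / 85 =24.46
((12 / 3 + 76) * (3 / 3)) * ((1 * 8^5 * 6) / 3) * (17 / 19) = 89128960 / 19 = 4690997.89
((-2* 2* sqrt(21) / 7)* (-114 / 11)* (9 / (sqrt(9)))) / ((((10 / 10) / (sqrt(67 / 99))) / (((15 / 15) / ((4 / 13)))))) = 1482* sqrt(15477) / 847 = 217.67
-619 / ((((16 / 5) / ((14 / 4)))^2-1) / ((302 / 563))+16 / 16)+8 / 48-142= -1592520037 / 1540722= -1033.62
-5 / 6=-0.83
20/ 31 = 0.65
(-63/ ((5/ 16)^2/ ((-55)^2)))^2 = 3808305414144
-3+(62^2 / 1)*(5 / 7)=19199 / 7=2742.71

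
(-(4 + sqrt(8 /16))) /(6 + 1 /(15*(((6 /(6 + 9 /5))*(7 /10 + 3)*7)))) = -0.78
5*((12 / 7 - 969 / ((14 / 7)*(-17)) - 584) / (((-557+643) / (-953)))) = 36943045 / 1204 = 30683.59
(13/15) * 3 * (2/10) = 13/25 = 0.52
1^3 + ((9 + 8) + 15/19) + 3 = 414/19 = 21.79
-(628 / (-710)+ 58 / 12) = -8411 / 2130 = -3.95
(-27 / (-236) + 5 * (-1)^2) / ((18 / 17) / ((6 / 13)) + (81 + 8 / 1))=20519 / 366272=0.06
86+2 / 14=86.14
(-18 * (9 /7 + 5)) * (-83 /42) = 10956 /49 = 223.59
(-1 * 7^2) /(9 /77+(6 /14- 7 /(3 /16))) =1617 /1214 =1.33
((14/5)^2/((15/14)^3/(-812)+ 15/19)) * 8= 66380389376/833944875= 79.60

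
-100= -100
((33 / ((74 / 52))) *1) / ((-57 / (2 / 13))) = -44 / 703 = -0.06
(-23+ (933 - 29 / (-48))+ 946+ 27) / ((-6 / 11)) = -994543 / 288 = -3453.27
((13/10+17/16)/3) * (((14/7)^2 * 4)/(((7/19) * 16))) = 2.14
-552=-552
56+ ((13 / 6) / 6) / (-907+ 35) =1757939 / 31392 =56.00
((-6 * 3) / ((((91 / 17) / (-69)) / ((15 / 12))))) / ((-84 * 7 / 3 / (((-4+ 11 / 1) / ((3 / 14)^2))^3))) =-1840030360 / 351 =-5242251.74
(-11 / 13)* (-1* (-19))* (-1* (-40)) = -8360 / 13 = -643.08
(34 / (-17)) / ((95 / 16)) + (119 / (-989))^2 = -29954577 / 92921495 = -0.32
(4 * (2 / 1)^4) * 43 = 2752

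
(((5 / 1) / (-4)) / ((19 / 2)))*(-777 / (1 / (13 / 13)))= 3885 / 38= 102.24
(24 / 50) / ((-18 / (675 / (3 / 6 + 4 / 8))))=-18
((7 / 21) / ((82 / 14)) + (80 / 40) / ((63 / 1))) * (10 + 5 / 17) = 5725 / 6273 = 0.91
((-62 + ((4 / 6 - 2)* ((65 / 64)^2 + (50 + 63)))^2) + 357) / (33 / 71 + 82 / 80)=8714901177355 / 554565632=15714.82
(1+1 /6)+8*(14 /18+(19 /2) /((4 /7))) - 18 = 2203 /18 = 122.39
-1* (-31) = 31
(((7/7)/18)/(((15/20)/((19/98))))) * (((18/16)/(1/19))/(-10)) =-361/11760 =-0.03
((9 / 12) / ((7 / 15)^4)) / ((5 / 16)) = 50.60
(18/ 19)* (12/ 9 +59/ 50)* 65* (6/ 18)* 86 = 421486/ 95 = 4436.69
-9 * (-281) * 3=7587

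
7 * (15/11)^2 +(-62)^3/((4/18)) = -129768021/121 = -1072462.98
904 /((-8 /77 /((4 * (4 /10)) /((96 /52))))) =-113113 /15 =-7540.87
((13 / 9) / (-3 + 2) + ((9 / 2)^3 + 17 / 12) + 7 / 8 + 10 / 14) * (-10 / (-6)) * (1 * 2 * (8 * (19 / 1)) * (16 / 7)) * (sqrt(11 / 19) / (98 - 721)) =-7474240 * sqrt(209) / 824229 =-131.10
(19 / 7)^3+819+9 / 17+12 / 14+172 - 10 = 5844899 / 5831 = 1002.38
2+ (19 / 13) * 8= 13.69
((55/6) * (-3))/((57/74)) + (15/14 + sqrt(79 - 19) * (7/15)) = -27635/798 + 14 * sqrt(15)/15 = -31.02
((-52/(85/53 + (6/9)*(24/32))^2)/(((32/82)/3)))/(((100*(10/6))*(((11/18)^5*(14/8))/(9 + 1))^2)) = -769779766123167301632/316011336055866605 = -2435.92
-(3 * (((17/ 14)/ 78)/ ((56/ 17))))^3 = -24137569/ 8469703983104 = -0.00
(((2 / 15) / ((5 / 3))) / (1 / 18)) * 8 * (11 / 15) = 1056 / 125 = 8.45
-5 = -5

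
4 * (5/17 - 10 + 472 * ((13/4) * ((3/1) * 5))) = 1564020/17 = 92001.18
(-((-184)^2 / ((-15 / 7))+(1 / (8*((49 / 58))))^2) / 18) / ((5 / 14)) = 2457.69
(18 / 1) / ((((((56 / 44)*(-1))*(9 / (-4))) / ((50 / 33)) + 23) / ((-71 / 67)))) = -127800 / 166763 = -0.77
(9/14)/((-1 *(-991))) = 9/13874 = 0.00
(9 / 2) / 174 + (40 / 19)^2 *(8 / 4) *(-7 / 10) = -258757 / 41876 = -6.18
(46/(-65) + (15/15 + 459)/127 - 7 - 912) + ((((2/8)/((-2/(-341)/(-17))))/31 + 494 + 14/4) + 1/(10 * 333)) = -9719291369/21991320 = -441.96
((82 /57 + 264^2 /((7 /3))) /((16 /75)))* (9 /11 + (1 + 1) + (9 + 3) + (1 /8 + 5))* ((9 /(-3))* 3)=-25132183.58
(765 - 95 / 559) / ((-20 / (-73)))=1560521 / 559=2791.63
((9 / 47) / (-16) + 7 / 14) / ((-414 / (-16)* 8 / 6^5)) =19818 / 1081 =18.33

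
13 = 13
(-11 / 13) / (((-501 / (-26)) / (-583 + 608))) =-550 / 501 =-1.10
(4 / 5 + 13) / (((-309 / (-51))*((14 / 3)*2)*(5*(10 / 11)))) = 38709 / 721000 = 0.05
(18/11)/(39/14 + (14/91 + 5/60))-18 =-633942/36311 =-17.46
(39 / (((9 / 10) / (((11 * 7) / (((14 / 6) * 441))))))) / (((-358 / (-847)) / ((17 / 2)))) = 1470755 / 22554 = 65.21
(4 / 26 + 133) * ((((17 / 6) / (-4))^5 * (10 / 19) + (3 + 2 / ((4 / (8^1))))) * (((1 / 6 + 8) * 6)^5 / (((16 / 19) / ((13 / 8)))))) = 85147524648569435003 / 169869312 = 501253131869.81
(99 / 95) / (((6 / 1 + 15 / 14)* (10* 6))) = 7 / 2850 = 0.00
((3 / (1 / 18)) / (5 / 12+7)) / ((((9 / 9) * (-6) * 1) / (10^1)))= -1080 / 89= -12.13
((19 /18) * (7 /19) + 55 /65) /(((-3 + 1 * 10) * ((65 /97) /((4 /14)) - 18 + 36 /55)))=-1541815 /131081769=-0.01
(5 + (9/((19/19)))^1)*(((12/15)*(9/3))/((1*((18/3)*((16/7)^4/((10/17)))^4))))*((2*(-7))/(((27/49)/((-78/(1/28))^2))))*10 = -1463.88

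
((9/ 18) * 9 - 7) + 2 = -1/ 2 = -0.50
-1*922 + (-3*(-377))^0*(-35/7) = -927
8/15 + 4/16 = 47/60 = 0.78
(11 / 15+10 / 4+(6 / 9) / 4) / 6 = 17 / 30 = 0.57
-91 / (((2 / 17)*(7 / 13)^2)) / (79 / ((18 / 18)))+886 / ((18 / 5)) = 2113649 / 9954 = 212.34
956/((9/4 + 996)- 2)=3824/3985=0.96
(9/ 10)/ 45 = 1/ 50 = 0.02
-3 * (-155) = 465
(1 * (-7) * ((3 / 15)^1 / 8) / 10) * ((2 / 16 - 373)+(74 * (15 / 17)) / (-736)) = 16332827 / 2502400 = 6.53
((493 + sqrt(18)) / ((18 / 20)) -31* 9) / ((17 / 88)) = 1415.72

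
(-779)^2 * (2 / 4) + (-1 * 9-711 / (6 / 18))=301278.50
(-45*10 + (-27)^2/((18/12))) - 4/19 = 680/19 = 35.79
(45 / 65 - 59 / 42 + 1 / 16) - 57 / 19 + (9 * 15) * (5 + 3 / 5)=3286265 / 4368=752.35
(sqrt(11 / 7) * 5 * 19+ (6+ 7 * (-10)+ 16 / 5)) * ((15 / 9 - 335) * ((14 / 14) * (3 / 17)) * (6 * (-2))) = -729600 / 17+ 1140000 * sqrt(77) / 119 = 41145.04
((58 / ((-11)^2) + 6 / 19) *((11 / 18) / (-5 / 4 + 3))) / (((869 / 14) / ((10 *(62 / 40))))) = 113336 / 1634589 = 0.07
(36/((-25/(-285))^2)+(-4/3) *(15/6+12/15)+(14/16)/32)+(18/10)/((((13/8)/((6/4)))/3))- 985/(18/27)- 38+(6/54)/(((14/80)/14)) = 2375613563/748800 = 3172.56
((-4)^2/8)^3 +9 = 17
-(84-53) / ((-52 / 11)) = 341 / 52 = 6.56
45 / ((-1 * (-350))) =9 / 70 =0.13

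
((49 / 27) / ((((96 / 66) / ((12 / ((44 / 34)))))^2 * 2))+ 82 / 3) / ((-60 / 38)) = -156161 / 3840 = -40.67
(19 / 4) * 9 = 171 / 4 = 42.75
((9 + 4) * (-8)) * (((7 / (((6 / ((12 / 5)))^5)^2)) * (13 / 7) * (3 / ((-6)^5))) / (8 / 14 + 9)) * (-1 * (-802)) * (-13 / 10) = -1578746624 / 264990234375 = -0.01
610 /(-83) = -610 /83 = -7.35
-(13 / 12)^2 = -169 / 144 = -1.17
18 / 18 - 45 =-44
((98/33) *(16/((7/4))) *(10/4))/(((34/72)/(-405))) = -10886400/187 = -58216.04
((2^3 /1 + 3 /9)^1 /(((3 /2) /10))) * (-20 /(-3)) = 10000 /27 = 370.37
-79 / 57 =-1.39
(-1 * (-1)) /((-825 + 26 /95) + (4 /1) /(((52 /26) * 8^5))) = -0.00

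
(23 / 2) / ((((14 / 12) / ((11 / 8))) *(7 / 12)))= 2277 / 98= 23.23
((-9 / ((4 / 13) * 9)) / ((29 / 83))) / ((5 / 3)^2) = -9711 / 2900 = -3.35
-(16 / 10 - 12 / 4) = 7 / 5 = 1.40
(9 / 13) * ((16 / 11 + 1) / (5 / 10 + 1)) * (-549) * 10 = -889380 / 143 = -6219.44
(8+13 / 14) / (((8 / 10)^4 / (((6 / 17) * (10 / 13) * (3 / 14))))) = 3515625 / 2772224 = 1.27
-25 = -25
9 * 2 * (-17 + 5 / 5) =-288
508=508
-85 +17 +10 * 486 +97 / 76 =364289 / 76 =4793.28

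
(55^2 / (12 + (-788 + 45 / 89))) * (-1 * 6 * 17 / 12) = 4576825 / 138038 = 33.16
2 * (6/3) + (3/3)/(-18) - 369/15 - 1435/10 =-7387/45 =-164.16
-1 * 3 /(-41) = 3 /41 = 0.07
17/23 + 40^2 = 36817/23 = 1600.74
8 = 8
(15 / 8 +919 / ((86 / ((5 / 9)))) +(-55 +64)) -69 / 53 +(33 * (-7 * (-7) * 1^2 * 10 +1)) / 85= 2875040569 / 13947480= 206.13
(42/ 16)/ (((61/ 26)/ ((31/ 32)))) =1.08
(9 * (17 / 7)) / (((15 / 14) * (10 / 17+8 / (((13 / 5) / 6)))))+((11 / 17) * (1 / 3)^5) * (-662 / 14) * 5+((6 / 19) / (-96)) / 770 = 898295923061 / 2035502330400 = 0.44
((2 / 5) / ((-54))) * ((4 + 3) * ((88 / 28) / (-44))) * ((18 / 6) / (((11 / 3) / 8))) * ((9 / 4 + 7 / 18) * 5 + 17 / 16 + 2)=2341 / 5940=0.39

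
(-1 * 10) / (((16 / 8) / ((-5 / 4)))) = 25 / 4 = 6.25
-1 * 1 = -1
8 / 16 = 0.50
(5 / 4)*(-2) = -5 / 2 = -2.50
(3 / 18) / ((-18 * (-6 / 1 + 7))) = -1 / 108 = -0.01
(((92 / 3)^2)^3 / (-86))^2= 91916596913720560451584 / 982634409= 93540991514088.70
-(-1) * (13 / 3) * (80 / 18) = 520 / 27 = 19.26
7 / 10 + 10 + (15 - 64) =-383 / 10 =-38.30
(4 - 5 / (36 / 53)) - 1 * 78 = -2929 / 36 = -81.36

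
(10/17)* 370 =3700/17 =217.65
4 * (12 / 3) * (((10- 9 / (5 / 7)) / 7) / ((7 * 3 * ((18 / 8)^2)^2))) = -53248 / 4822335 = -0.01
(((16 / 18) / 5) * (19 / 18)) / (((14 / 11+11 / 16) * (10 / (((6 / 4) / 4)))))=836 / 232875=0.00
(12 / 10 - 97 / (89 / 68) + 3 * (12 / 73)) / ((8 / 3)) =-3528807 / 129940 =-27.16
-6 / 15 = -2 / 5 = -0.40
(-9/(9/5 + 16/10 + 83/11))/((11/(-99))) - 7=241/602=0.40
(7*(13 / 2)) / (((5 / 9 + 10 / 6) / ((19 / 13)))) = 1197 / 40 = 29.92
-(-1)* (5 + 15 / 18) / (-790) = -7 / 948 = -0.01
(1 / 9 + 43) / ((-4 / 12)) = -388 / 3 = -129.33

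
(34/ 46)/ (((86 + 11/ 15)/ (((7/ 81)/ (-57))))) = -595/ 46051497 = -0.00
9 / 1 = 9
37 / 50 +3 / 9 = 161 / 150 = 1.07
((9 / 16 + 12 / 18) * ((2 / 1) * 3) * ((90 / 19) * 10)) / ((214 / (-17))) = -27.75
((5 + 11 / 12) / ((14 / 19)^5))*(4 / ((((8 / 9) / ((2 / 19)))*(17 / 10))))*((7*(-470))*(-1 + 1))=0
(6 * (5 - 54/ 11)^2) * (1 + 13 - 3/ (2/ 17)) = -69/ 121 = -0.57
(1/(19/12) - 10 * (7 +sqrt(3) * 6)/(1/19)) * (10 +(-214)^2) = -52218840 * sqrt(3) - 1156967948/19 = -151338733.89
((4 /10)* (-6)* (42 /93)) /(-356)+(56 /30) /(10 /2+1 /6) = 5026 /13795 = 0.36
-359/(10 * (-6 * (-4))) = -1.50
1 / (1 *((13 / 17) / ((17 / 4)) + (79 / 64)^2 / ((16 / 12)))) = 4734976 / 6262915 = 0.76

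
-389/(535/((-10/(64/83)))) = 9.43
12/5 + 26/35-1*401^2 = -1125585/7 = -160797.86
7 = 7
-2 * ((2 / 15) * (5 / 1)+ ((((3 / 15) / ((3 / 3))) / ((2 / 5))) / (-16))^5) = -1.33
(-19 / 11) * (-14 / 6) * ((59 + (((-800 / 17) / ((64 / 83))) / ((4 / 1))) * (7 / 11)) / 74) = 9807287 / 3653232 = 2.68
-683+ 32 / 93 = -63487 / 93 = -682.66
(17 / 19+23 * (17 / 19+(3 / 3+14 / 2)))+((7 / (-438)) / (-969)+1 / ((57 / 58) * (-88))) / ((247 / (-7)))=473886592259 / 2306309148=205.47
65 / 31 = 2.10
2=2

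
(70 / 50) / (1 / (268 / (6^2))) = 469 / 45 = 10.42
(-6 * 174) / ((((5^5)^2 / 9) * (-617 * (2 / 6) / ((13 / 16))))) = 91611 / 24101562500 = 0.00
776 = 776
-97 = -97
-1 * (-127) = 127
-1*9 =-9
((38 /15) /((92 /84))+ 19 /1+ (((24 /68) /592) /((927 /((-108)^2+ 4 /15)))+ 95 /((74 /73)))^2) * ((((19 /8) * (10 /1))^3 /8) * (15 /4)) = 510684939580249515025 /9235692278784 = 55294711.45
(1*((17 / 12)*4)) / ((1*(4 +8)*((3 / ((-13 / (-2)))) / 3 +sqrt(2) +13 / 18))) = -45305 / 134974 +25857*sqrt(2) / 67487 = 0.21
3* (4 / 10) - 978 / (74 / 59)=-144033 / 185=-778.56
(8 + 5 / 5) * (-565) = -5085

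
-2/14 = -1/7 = -0.14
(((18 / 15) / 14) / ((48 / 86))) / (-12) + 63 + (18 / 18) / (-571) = 120841367 / 1918560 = 62.99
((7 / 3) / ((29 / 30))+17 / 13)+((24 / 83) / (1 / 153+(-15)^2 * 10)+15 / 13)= 52518251398 / 10771958041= 4.88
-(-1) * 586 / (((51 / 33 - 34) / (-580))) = 3738680 / 357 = 10472.49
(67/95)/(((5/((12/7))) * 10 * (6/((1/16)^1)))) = 67/266000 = 0.00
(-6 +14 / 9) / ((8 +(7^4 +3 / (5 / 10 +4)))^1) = -40 / 21687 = -0.00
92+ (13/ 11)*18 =1246/ 11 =113.27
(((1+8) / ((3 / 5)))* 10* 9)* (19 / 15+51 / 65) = 2769.23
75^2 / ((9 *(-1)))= -625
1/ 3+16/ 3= 17/ 3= 5.67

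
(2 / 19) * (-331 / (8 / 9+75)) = -5958 / 12977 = -0.46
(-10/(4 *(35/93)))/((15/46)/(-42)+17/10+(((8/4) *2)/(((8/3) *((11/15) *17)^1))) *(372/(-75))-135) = 3999930/80629289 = 0.05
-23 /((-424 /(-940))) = -5405 /106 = -50.99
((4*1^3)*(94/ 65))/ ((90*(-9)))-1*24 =-631988/ 26325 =-24.01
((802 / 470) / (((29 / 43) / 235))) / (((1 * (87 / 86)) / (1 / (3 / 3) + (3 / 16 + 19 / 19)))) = 25950715 / 20184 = 1285.71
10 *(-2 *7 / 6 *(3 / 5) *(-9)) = 126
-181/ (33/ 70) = -12670/ 33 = -383.94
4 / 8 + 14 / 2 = 15 / 2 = 7.50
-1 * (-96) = 96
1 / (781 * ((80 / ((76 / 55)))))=19 / 859100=0.00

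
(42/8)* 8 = 42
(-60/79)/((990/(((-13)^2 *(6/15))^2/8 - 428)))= -217/1975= -0.11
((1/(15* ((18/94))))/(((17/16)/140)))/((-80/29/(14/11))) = -534296/25245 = -21.16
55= 55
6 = 6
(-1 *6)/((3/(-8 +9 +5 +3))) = -18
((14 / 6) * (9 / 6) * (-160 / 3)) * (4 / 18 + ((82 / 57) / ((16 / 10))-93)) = 8798300 / 513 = 17150.68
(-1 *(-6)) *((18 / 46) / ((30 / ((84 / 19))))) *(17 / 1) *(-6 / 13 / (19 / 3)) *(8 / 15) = -616896 / 2698475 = -0.23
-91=-91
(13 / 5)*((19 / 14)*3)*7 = 741 / 10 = 74.10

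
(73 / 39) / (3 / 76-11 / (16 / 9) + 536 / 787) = -17465104 / 51010401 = -0.34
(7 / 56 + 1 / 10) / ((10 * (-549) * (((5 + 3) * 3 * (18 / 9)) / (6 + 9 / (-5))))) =-7 / 1952000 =-0.00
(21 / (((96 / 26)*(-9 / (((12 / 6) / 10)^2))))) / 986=-91 / 3549600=-0.00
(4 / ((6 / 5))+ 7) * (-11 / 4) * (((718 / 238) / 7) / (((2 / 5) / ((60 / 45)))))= -612095 / 14994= -40.82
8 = 8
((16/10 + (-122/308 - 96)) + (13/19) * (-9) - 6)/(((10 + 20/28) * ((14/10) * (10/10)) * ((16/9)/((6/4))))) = -6.02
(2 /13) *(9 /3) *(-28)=-168 /13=-12.92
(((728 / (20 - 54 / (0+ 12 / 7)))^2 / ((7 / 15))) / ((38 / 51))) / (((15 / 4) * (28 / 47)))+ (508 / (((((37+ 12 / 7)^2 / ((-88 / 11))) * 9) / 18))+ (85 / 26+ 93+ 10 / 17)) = 1712992445933265 / 326264727022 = 5250.31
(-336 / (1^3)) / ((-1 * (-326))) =-168 / 163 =-1.03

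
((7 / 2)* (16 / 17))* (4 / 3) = 224 / 51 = 4.39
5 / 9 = 0.56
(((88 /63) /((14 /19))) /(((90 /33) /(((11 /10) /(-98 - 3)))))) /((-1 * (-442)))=-25289 /1476534150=-0.00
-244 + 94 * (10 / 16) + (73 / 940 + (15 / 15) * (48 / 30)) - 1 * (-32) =-71239 / 470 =-151.57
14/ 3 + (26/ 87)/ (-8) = 537/ 116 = 4.63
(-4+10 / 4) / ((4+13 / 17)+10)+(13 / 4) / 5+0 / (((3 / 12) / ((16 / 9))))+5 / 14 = 31821 / 35140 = 0.91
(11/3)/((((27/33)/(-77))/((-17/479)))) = 158389/12933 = 12.25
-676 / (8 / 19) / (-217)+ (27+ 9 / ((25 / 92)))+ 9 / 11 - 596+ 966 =52315497 / 119350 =438.34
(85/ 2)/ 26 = 85/ 52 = 1.63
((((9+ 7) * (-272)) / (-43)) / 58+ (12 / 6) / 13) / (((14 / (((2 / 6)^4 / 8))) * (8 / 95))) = 1462145 / 588264768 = 0.00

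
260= 260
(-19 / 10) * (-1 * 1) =19 / 10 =1.90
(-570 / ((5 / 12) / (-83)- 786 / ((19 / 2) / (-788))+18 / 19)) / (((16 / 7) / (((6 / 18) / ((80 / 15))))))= -0.00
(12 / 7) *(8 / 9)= 32 / 21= 1.52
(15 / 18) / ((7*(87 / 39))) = 65 / 1218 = 0.05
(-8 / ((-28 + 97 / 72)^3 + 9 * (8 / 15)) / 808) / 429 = 622080 / 510202077977449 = 0.00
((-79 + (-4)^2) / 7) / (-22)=9 / 22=0.41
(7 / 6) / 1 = 7 / 6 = 1.17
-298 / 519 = -0.57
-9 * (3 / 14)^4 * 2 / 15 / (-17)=243 / 1632680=0.00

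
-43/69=-0.62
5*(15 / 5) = 15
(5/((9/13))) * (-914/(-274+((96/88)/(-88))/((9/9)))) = 14377220/596799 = 24.09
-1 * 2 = -2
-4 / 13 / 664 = -1 / 2158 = -0.00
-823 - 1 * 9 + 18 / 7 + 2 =-5792 / 7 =-827.43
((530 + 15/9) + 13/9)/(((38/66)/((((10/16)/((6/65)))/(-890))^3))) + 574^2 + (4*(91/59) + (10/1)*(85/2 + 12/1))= 346122860956552449257/1048770808528896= 330027.17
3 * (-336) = -1008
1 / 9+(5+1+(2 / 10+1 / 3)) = 6.64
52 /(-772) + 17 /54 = 2579 /10422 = 0.25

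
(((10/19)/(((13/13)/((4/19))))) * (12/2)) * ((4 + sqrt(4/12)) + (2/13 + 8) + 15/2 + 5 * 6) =80 * sqrt(3)/361 + 154920/4693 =33.39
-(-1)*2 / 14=1 / 7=0.14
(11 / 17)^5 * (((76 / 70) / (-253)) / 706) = -278179 / 403473664405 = -0.00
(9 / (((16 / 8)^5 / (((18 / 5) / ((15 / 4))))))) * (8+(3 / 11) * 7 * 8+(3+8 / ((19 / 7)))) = 164889 / 20900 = 7.89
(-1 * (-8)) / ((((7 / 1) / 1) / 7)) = 8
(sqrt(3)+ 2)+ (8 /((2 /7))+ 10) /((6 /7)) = sqrt(3)+ 139 /3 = 48.07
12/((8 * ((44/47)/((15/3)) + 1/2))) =705/323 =2.18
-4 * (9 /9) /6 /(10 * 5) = -1 /75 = -0.01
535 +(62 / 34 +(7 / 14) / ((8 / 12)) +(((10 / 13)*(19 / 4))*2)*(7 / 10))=479737 / 884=542.69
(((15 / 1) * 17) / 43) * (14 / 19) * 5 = 17850 / 817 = 21.85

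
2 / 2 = 1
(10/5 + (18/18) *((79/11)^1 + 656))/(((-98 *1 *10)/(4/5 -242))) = 4412151/26950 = 163.72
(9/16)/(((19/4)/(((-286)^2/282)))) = 61347/1786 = 34.35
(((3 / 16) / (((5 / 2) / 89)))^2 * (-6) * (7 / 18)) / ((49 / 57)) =-1354491 / 11200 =-120.94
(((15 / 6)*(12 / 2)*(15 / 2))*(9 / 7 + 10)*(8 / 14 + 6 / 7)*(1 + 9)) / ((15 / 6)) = 355500 / 49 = 7255.10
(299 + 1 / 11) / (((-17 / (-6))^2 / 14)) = 521.60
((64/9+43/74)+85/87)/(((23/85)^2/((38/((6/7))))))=160894399225/30651318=5249.18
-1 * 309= -309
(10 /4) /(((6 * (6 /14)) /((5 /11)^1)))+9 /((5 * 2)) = 2657 /1980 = 1.34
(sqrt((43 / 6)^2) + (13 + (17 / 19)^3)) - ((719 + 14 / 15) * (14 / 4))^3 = -2962821898160669663 / 185193000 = -15998563110.70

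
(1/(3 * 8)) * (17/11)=17/264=0.06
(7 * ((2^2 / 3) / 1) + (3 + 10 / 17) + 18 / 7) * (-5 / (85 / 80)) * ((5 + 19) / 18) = -1769920 / 18207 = -97.21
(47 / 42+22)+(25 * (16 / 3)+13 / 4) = 13415 / 84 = 159.70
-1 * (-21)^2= -441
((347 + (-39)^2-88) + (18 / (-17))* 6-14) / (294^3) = 14957 / 216003564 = 0.00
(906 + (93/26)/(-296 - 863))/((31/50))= 682532775/467077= 1461.29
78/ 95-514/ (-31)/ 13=80264/ 38285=2.10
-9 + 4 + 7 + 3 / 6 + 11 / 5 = 47 / 10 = 4.70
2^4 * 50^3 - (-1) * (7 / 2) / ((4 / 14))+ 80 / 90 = 72000473 / 36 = 2000013.14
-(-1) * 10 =10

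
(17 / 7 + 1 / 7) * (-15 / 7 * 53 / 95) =-2862 / 931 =-3.07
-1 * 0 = 0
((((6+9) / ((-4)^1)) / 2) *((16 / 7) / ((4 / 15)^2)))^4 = 129746337890625 / 9834496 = 13192982.93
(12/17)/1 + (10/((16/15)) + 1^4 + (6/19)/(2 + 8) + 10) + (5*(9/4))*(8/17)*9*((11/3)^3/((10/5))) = 15446173/12920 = 1195.52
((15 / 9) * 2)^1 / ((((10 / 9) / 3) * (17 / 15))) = 135 / 17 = 7.94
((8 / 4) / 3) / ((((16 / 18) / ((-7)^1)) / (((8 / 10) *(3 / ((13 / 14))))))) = -882 / 65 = -13.57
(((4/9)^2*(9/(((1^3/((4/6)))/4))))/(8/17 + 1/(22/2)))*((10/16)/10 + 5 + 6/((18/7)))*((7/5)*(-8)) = -849728/1215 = -699.36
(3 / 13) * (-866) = -2598 / 13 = -199.85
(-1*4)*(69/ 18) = -46/ 3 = -15.33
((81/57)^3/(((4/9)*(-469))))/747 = -19683/1068001172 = -0.00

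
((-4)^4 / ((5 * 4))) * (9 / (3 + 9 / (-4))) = 768 / 5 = 153.60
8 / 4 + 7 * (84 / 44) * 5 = 757 / 11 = 68.82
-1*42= -42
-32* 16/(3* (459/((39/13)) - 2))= -512/453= -1.13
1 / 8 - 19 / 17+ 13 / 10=209 / 680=0.31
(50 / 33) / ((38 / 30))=250 / 209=1.20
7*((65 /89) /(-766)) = -455 /68174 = -0.01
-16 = -16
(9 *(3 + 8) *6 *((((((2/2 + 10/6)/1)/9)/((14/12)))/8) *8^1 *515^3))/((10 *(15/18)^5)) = 4486439840256/875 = 5127359817.44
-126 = -126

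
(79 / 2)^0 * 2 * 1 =2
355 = 355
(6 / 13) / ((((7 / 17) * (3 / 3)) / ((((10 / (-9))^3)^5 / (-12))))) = 8500000000000000 / 18736093020613059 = 0.45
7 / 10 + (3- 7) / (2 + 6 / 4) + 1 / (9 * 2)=-122 / 315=-0.39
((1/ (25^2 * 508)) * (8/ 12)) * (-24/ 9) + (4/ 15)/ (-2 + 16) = 95222/ 5000625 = 0.02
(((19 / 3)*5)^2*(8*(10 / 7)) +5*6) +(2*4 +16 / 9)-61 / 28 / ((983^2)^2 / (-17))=11500.10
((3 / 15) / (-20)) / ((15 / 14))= -7 / 750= -0.01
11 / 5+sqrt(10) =5.36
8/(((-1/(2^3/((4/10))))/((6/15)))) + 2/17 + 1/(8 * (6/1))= -52111/816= -63.86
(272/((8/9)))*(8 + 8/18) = 2584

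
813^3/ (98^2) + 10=537463837/ 9604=55962.50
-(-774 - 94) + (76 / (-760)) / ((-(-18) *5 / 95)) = 156221 / 180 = 867.89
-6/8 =-0.75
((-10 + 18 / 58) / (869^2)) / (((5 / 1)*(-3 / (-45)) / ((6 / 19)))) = -5058 / 416093711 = -0.00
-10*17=-170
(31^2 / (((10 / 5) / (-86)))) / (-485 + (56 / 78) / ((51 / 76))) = 82191447 / 962537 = 85.39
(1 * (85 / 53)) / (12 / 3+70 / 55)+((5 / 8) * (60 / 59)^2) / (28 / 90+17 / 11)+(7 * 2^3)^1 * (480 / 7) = 37768382971205 / 9833845886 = 3840.65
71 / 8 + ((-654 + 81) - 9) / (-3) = 1623 / 8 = 202.88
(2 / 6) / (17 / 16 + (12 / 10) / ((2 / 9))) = 80 / 1551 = 0.05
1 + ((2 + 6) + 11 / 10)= 101 / 10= 10.10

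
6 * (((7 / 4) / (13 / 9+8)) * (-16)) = -1512 / 85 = -17.79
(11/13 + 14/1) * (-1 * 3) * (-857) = 496203/13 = 38169.46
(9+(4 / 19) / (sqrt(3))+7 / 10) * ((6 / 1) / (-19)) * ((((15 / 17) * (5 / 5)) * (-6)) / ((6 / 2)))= 240 * sqrt(3) / 6137+1746 / 323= 5.47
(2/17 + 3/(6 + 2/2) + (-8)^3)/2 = -60863/238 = -255.73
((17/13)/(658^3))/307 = 17/1136997235192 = 0.00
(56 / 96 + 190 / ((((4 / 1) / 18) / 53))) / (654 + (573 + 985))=543787 / 26544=20.49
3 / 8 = 0.38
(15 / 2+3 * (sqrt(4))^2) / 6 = 13 / 4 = 3.25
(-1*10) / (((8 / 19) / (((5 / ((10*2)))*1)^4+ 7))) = -170335 / 1024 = -166.34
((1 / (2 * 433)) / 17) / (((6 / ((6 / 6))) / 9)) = 3 / 29444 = 0.00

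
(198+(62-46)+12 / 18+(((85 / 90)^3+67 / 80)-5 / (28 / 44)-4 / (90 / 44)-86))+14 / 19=188128741 / 1551312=121.27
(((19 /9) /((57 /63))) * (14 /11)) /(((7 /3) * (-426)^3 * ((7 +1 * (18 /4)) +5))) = -0.00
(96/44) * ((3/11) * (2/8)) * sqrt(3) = 18 * sqrt(3)/121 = 0.26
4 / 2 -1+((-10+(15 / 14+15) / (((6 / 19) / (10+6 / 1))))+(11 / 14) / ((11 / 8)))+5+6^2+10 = 5998 / 7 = 856.86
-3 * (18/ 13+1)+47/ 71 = -5992/ 923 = -6.49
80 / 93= 0.86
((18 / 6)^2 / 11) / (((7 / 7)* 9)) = 1 / 11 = 0.09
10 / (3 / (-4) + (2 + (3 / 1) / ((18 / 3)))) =5.71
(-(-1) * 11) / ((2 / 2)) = 11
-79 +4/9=-707/9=-78.56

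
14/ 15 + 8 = 134/ 15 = 8.93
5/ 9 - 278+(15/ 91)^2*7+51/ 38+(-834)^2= 281300589625/ 404586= 695280.09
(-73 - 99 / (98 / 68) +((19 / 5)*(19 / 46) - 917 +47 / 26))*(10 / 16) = -77307219 / 117208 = -659.57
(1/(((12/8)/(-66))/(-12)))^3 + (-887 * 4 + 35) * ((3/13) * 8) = 1913489064/13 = 147191466.46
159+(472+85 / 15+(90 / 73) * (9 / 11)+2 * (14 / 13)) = 20037532 / 31317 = 639.83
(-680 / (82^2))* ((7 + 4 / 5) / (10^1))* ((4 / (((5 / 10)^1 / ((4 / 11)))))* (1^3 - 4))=63648 / 92455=0.69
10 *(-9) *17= -1530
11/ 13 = 0.85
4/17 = 0.24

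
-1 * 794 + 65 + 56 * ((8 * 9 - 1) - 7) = 2855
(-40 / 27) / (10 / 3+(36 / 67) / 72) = -5360 / 12087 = -0.44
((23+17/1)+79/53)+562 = 31985/53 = 603.49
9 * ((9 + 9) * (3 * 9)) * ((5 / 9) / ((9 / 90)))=24300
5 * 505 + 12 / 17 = 42937 / 17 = 2525.71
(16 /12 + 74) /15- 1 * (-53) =2611 /45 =58.02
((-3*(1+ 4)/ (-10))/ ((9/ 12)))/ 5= 2/ 5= 0.40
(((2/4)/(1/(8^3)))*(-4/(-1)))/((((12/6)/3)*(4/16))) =6144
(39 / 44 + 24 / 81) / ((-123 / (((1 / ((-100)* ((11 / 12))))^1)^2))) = -281 / 245569500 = -0.00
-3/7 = -0.43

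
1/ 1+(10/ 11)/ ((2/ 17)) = 96/ 11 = 8.73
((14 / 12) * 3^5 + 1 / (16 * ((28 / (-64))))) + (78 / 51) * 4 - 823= -126979 / 238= -533.53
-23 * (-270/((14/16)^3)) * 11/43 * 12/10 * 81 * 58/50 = 98586740736/368725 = 267372.00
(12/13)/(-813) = -4/3523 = -0.00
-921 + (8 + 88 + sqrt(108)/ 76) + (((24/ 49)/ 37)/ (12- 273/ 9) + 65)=-75783472/ 99715 + 3 * sqrt(3)/ 38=-759.86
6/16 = 3/8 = 0.38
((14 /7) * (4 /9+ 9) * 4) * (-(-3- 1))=2720 /9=302.22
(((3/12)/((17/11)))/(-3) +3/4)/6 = 71/612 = 0.12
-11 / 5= -2.20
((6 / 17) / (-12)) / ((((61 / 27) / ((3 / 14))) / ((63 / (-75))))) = 243 / 103700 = 0.00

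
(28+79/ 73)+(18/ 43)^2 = 3949079/ 134977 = 29.26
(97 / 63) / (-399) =-97 / 25137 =-0.00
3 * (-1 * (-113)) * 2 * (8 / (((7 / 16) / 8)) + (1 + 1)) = 703764 / 7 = 100537.71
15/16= 0.94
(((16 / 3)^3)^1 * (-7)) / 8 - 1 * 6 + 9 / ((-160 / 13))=-602519 / 4320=-139.47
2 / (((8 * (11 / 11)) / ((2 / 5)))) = 1 / 10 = 0.10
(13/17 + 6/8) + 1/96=2489/1632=1.53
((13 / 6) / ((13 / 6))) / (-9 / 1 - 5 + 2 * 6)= -1 / 2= -0.50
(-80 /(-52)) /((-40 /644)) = -322 /13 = -24.77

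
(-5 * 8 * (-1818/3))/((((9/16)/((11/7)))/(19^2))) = 513370880/21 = 24446232.38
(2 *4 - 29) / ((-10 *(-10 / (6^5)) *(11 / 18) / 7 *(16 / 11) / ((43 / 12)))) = -46080.09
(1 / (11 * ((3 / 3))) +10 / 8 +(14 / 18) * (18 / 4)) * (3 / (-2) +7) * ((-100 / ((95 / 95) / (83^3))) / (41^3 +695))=-3044765775 / 139232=-21868.29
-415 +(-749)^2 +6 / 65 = 36438096 / 65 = 560586.09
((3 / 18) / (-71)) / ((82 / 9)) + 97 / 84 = 70576 / 61131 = 1.15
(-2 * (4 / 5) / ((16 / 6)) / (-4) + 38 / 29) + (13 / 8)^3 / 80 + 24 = 30306529 / 1187840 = 25.51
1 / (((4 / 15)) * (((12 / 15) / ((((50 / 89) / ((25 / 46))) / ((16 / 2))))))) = 1725 / 2848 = 0.61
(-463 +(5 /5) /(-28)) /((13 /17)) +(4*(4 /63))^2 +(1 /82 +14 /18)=-5116524565 /8461908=-604.65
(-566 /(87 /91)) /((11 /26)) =-1339156 /957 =-1399.33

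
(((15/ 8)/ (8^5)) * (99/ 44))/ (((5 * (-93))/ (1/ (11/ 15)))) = -135/ 357564416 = -0.00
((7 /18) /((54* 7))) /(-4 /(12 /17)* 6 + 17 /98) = -49 /1611090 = -0.00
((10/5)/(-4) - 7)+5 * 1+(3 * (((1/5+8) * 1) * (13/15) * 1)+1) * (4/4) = 991/50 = 19.82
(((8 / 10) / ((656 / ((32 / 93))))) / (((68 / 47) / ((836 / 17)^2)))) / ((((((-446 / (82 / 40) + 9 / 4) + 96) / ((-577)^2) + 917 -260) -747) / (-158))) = 13823216597180672 / 11226372028513815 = 1.23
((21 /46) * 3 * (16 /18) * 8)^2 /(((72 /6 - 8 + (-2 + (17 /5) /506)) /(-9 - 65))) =-408432640 /116771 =-3497.72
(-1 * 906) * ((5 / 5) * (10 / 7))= -9060 / 7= -1294.29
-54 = -54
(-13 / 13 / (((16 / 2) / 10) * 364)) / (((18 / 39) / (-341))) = 2.54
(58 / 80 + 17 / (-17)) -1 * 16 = -16.28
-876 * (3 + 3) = -5256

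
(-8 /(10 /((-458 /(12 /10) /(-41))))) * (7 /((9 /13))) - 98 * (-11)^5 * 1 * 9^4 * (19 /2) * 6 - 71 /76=496587299537532419 /84132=5902478242969.77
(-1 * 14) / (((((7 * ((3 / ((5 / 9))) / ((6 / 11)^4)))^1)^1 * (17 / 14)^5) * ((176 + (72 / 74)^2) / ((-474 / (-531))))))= -58166203424 / 928460086589431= -0.00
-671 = -671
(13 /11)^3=1.65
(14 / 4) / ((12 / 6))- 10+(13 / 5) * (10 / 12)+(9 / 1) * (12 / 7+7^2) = 37829 / 84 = 450.35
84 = 84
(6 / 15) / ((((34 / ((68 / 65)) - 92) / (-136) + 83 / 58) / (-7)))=-6496 / 4335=-1.50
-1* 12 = -12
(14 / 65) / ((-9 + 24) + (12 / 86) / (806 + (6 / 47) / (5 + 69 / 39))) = 77187838 / 5375643615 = 0.01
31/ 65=0.48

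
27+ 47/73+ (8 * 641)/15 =404614/1095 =369.51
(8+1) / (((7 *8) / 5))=0.80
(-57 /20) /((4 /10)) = -57 /8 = -7.12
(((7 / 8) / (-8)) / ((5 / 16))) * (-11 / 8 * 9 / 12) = 231 / 640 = 0.36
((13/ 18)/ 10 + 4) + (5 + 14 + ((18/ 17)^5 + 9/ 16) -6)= 19388413289/ 1022297040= 18.97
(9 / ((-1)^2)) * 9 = 81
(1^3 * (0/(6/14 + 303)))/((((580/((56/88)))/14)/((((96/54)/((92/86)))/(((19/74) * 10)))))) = 0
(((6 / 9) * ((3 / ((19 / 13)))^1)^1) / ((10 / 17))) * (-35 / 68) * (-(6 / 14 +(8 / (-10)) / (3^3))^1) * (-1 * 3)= -4901 / 3420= -1.43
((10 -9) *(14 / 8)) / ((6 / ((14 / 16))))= 49 / 192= 0.26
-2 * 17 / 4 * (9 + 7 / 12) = -1955 / 24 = -81.46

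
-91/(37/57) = -5187/37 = -140.19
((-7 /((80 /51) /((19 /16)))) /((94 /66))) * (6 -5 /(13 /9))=-7386687 /782080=-9.44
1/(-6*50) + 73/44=1366/825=1.66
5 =5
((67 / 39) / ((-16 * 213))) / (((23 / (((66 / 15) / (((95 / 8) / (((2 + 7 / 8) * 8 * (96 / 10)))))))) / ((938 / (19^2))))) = -11060896 / 2374071375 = -0.00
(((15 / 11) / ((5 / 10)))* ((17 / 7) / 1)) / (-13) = -510 / 1001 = -0.51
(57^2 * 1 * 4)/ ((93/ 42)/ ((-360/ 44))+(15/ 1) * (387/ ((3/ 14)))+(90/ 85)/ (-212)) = 14753838960/ 30753880489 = 0.48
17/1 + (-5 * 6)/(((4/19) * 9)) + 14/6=7/2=3.50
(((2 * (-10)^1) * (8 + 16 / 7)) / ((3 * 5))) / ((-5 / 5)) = 96 / 7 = 13.71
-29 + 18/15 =-139/5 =-27.80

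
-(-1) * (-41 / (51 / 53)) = -2173 / 51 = -42.61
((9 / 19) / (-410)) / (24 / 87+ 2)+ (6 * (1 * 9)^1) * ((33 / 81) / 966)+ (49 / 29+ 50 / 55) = 6291792671 / 2400519660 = 2.62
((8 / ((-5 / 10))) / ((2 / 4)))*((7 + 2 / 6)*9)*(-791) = 1670592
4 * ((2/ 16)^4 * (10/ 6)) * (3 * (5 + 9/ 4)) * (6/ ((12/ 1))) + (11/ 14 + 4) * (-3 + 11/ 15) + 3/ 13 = -118520539/ 11182080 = -10.60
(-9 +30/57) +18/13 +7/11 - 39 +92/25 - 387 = -29124386/67925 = -428.77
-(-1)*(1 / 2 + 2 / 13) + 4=121 / 26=4.65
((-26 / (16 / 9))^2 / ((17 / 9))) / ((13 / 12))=28431 / 272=104.53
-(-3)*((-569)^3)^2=101811035147880243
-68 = -68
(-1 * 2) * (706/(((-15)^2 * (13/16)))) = -22592/2925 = -7.72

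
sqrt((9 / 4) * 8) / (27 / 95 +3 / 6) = 570 * sqrt(2) / 149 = 5.41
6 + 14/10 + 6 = 67/5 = 13.40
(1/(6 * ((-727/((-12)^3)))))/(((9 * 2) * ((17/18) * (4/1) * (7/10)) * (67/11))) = 7920/5796371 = 0.00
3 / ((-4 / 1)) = -3 / 4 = -0.75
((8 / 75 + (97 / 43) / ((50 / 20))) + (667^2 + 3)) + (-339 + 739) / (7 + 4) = 15783869494 / 35475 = 444929.37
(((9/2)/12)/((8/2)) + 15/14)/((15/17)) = 1479/1120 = 1.32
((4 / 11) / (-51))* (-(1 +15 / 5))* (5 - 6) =-16 / 561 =-0.03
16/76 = 0.21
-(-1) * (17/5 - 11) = -38/5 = -7.60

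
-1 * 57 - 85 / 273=-15646 / 273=-57.31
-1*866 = -866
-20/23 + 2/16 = -137/184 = -0.74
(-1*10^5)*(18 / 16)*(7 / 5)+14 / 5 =-787486 / 5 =-157497.20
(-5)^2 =25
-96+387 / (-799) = -96.48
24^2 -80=496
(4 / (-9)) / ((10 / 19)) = -38 / 45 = -0.84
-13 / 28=-0.46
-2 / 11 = -0.18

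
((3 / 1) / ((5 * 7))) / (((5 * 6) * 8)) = 1 / 2800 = 0.00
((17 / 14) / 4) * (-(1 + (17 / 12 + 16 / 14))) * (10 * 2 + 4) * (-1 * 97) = 493051 / 196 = 2515.57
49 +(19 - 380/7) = 96/7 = 13.71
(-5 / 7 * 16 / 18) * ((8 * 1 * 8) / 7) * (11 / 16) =-1760 / 441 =-3.99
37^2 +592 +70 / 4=3957 / 2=1978.50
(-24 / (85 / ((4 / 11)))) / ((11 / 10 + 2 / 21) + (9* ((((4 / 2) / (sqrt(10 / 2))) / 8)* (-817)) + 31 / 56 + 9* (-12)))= -1439440128 / 87684627320873 + 4980745728* sqrt(5) / 87684627320873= 0.00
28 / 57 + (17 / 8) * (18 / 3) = 3019 / 228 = 13.24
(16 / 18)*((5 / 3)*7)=280 / 27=10.37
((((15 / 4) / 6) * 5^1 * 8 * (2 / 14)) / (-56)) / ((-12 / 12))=25 / 392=0.06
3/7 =0.43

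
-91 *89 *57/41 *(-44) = 20312292/41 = 495421.76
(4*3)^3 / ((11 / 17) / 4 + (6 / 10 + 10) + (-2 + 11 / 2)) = 587520 / 4849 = 121.16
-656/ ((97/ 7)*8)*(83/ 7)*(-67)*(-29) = -13224058/ 97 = -136330.49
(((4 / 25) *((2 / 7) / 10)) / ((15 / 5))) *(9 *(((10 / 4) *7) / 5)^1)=6 / 125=0.05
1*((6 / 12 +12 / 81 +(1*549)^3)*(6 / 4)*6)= 8935334081 / 6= 1489222346.83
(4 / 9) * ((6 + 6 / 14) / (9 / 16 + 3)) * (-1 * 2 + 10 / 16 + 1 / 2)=-0.70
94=94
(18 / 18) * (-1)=-1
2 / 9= 0.22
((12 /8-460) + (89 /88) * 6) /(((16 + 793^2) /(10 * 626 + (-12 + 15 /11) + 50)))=-1379415751 /304370660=-4.53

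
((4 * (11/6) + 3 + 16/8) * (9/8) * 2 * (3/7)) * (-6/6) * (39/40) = -12987/1120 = -11.60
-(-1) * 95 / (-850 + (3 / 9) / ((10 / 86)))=-1425 / 12707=-0.11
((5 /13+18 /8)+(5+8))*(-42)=-17073 /26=-656.65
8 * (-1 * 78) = -624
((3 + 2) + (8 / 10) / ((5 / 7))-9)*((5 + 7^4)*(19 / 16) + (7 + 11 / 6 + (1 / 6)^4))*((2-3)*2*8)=29714264 / 225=132063.40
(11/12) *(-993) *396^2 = -142741764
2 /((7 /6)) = 12 /7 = 1.71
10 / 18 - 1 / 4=11 / 36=0.31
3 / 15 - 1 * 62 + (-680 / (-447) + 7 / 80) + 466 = 14511721 / 35760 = 405.81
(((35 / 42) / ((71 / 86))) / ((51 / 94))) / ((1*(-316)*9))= -10105 / 15447186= -0.00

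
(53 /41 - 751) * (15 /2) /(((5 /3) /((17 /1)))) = -2351457 /41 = -57352.61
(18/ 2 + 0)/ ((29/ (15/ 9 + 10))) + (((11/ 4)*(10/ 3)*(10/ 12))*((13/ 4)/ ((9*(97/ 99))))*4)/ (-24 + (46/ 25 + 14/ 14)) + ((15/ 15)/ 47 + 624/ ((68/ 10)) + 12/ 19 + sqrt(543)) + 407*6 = sqrt(543) + 2063646812334811/ 813257889732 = 2560.81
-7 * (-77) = 539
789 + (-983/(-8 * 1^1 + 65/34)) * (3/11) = 632273/759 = 833.03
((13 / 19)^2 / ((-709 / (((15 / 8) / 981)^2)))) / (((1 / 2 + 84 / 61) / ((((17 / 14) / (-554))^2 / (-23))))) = 74482525 / 277483931995947701681664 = 0.00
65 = 65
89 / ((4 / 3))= 267 / 4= 66.75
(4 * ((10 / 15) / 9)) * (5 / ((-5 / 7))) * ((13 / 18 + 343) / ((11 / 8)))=-1385888 / 2673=-518.48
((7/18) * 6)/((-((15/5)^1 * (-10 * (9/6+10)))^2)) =-7/357075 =-0.00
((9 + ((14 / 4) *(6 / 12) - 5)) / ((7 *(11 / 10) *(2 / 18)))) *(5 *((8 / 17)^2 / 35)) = 0.21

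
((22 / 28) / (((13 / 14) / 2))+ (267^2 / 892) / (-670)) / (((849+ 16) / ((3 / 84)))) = 12221323 / 188172930400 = 0.00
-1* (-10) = 10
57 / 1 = 57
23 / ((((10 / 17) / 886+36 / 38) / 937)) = 3083711039 / 135653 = 22732.35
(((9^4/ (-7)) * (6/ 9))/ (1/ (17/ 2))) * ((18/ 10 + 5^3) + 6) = -24686856/ 35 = -705338.74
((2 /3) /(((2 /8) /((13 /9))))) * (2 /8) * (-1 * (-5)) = 4.81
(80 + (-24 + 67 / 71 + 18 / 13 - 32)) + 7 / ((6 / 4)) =85825 / 2769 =30.99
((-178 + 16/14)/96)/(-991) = 619/332976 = 0.00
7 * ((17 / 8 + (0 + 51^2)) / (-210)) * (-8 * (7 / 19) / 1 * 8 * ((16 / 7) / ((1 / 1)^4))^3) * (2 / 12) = 696320 / 171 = 4072.05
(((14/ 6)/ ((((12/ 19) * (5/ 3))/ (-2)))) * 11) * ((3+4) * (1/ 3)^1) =-10241/ 90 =-113.79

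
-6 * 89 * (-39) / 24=867.75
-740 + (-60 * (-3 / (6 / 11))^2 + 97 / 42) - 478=-127289 / 42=-3030.69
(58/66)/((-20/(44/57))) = -29/855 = -0.03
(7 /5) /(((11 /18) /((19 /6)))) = 399 /55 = 7.25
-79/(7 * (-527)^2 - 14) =-79/1944089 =-0.00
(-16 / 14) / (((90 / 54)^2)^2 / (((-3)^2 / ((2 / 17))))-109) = 99144 / 9447109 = 0.01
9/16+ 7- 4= 57/16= 3.56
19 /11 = 1.73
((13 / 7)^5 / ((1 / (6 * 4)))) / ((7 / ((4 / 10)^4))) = 142576512 / 73530625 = 1.94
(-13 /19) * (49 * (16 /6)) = -89.40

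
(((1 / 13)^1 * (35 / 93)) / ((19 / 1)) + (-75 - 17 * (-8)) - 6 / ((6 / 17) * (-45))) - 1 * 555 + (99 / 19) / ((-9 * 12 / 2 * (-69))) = -2607953657 / 5283330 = -493.62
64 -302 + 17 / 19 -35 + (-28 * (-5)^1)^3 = 52130830 / 19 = 2743727.89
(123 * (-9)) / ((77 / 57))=-63099 / 77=-819.47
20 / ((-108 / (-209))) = 1045 / 27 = 38.70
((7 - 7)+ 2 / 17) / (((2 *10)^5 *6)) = 1 / 163200000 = 0.00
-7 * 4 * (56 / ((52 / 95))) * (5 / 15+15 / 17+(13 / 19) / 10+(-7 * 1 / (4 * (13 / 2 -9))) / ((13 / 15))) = -51646784 / 8619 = -5992.20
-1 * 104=-104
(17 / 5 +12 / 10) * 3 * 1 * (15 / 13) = 207 / 13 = 15.92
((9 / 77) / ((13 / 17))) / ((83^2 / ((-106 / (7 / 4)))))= -64872 / 48271223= -0.00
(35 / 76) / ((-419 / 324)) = -2835 / 7961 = -0.36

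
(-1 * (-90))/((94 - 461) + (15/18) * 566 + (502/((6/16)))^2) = 405/8064599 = 0.00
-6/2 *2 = -6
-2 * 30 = -60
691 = 691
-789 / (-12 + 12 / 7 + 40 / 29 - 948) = 160167 / 194252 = 0.82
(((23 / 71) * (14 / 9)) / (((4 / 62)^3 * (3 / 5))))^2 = 575124572880025 / 58798224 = 9781325.59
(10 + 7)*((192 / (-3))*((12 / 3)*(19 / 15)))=-82688 / 15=-5512.53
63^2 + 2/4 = 7939/2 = 3969.50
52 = 52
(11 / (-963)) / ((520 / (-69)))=253 / 166920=0.00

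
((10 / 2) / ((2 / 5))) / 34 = 25 / 68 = 0.37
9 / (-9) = -1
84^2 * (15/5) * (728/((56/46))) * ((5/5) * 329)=4164634656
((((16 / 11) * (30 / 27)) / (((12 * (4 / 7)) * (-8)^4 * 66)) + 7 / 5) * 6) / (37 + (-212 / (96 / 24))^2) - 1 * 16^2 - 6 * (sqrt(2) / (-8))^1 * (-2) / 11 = -24373558775633 / 95210311680 - 3 * sqrt(2) / 22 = -256.19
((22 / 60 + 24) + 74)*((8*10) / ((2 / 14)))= 165256 / 3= 55085.33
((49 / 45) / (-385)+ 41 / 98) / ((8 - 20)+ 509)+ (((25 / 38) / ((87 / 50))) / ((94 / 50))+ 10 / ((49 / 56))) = 36308343461983 / 3121814722950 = 11.63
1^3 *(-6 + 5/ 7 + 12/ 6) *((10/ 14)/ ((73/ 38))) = -4370/ 3577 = -1.22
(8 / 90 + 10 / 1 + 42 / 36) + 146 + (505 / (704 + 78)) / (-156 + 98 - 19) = 213040823 / 1354815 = 157.25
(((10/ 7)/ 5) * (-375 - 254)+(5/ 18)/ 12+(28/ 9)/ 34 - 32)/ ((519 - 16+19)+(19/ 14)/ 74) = -201241409/ 496464498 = -0.41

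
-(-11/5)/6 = 11/30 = 0.37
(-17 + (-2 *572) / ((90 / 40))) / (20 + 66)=-4729 / 774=-6.11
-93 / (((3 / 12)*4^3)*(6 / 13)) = -403 / 32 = -12.59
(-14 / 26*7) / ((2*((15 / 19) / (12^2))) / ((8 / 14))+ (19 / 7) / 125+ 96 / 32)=-78204000 / 63092653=-1.24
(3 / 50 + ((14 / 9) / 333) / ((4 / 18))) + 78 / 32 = 335467 / 133200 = 2.52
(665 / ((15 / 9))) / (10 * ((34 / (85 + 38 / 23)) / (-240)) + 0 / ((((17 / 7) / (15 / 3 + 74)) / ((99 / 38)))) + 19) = 1363212 / 64859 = 21.02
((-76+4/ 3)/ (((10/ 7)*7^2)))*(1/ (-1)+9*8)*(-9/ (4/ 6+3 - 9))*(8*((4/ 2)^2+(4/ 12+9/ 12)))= -25986/ 5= -5197.20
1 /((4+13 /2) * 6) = 1 /63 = 0.02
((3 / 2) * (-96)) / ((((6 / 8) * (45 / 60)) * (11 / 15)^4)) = -12960000 / 14641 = -885.19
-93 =-93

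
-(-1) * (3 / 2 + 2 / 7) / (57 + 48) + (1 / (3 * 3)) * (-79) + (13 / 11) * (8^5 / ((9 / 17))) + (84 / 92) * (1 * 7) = 73146.40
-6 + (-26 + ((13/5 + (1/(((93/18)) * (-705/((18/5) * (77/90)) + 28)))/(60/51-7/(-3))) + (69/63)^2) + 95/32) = -152822335995589/6056692659360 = -25.23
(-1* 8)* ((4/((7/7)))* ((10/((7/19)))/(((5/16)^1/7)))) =-19456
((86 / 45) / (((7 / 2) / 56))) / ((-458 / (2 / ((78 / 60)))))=-2752 / 26793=-0.10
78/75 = 26/25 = 1.04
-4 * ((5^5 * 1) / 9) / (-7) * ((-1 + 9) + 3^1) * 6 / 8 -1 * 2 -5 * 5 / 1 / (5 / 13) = 32968 / 21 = 1569.90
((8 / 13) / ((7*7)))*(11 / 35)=88 / 22295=0.00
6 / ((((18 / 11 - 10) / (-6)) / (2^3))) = 792 / 23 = 34.43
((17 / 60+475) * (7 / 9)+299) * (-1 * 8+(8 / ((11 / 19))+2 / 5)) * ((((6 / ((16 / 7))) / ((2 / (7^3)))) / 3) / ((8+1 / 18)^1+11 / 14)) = 70571.51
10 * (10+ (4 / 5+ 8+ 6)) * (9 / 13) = 2232 / 13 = 171.69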